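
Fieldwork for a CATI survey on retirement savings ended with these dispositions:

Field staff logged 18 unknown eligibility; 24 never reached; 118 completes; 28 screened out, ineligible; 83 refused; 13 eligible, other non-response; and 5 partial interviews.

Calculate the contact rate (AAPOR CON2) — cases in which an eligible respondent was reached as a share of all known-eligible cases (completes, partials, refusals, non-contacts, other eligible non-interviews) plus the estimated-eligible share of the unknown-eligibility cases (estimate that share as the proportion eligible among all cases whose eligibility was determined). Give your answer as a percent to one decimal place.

Num → 118 + 5 + 83 + 13 = 219
Determined eligible → 118 + 5 + 83 + 24 + 13 = 243
e = 243 / (243 + 28) = 243 / 271 = 0.8967
Estimated eligible among unknowns → 0.8967 × 18 = 16.14
Denominator → 243 + 16.14 = 259.14
CON2 = 219 / 259.14 = 0.8451

84.5%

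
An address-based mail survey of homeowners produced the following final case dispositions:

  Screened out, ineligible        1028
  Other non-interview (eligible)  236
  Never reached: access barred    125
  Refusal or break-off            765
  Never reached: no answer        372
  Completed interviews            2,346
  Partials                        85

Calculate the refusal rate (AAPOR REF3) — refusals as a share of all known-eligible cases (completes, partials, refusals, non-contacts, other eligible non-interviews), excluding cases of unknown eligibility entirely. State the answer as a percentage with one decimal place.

19.5%

Non-contacts = 372 + 125 = 497
Top → 765
Denominator → 2346 + 85 + 765 + 497 + 236 = 3929
REF3 = 765 / 3929 = 0.1947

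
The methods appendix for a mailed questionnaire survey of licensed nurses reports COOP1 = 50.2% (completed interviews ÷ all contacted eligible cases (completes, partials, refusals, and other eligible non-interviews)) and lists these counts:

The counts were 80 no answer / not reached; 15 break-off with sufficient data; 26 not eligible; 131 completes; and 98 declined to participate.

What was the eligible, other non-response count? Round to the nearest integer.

17

COOP1 = 131 / D = 0.502
D = 131 / 0.502 = 261.0
Remaining denominator categories sum to 244
eligible, other non-response = 261.0 − 244 ≈ 17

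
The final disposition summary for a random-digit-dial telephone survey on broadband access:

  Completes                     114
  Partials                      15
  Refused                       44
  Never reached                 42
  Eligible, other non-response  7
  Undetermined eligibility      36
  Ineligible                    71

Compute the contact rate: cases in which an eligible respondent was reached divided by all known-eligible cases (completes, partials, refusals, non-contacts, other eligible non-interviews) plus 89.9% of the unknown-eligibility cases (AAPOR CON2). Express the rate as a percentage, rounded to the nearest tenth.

Numerator: 114 + 15 + 44 + 7 = 180
Eligible (known): 114 + 15 + 44 + 42 + 7 = 222
Eligible share of unknowns: 0.8990 × 36 = 32.36
Denominator: 222 + 32.36 = 254.36
CON2 = 180 / 254.36 = 0.7077

70.8%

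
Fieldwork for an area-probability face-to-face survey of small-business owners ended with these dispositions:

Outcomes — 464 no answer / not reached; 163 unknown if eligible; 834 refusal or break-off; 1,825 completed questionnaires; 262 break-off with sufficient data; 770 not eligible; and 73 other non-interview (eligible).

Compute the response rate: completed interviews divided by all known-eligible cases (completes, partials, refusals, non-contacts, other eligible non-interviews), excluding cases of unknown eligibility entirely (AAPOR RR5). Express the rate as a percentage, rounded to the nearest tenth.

Top → 1825
Base → 1825 + 262 + 834 + 464 + 73 = 3458
RR5 = 1825 / 3458 = 0.5278

52.8%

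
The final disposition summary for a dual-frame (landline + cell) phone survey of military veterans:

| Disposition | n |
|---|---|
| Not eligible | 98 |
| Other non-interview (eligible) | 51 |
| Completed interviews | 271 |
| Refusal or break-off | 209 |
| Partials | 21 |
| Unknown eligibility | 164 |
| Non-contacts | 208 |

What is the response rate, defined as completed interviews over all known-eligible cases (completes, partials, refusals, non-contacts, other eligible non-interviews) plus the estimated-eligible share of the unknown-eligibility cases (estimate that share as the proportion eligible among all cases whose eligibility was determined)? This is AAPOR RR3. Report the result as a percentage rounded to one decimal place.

29.9%

Numerator: 271
Known eligible: 271 + 21 + 209 + 208 + 51 = 760
e = 760 / (760 + 98) = 760 / 858 = 0.8858
Estimated eligible among unknowns: 0.8858 × 164 = 145.27
Denominator: 760 + 145.27 = 905.27
RR3 = 271 / 905.27 = 0.2994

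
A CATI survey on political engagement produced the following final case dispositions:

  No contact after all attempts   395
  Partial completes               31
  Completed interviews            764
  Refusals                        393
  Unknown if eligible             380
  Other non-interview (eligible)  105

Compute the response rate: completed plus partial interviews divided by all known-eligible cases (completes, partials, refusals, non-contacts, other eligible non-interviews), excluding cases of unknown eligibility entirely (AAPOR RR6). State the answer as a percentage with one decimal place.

47.1%

Num → 764 + 31 = 795
Denominator → 764 + 31 + 393 + 395 + 105 = 1688
RR6 = 795 / 1688 = 0.4710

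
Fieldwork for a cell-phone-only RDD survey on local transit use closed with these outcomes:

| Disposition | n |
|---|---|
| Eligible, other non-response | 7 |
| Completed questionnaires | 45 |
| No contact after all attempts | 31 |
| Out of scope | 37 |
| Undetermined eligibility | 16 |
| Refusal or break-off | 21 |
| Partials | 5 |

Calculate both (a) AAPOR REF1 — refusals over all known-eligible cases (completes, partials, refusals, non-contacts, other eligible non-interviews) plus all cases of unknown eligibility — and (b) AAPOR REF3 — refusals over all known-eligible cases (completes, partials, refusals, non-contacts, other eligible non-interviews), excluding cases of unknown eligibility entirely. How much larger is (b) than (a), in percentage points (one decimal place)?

2.5

Numerator = 21
Base = 45 + 5 + 21 + 31 + 7 + 16 = 125
REF1 = 21 / 125 = 0.1680
Base = 45 + 5 + 21 + 31 + 7 = 109
REF3 = 21 / 109 = 0.1927
Difference = 19.27 − 16.80 = 2.47 percentage points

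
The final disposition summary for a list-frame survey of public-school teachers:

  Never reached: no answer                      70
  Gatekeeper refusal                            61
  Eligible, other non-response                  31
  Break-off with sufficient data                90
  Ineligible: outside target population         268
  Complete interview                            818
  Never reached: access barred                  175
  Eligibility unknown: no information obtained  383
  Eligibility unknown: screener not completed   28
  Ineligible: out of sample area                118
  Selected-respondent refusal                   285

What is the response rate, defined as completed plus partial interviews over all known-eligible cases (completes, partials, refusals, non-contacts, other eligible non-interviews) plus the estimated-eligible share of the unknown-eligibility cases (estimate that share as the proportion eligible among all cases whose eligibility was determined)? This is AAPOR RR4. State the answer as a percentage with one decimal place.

48.9%

Refusal or break-off = 61 + 285 = 346
No contact after all attempts = 70 + 175 = 245
Undetermined eligibility = 28 + 383 = 411
Screened out, ineligible = 268 + 118 = 386
Num = 818 + 90 = 908
Determined eligible = 818 + 90 + 346 + 245 + 31 = 1530
e = 1530 / (1530 + 386) = 1530 / 1916 = 0.7985
Estimated eligible among unknowns = 0.7985 × 411 = 328.18
Base = 1530 + 328.18 = 1858.18
RR4 = 908 / 1858.18 = 0.4887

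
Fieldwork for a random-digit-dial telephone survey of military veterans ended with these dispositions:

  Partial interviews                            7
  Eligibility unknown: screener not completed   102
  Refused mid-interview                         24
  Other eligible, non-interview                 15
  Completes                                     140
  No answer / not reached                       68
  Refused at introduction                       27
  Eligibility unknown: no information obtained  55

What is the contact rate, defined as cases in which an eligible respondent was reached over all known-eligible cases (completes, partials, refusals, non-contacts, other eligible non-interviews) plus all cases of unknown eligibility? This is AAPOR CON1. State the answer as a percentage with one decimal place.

Refusals = 27 + 24 = 51
Eligibility not determined = 102 + 55 = 157
Numerator = 140 + 7 + 51 + 15 = 213
Denom = 140 + 7 + 51 + 68 + 15 + 157 = 438
CON1 = 213 / 438 = 0.4863

48.6%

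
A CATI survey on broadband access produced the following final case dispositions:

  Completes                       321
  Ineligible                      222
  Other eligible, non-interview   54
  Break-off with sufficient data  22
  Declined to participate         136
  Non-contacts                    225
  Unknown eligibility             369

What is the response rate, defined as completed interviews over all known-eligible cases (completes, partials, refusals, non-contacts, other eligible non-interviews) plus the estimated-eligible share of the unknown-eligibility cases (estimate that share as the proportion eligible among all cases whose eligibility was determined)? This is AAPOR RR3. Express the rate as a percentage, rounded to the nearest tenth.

30.8%

Numerator = 321
Determined eligible = 321 + 22 + 136 + 225 + 54 = 758
e = 758 / (758 + 222) = 758 / 980 = 0.7735
e × U = 0.7735 × 369 = 285.42
Denom = 758 + 285.42 = 1043.42
RR3 = 321 / 1043.42 = 0.3076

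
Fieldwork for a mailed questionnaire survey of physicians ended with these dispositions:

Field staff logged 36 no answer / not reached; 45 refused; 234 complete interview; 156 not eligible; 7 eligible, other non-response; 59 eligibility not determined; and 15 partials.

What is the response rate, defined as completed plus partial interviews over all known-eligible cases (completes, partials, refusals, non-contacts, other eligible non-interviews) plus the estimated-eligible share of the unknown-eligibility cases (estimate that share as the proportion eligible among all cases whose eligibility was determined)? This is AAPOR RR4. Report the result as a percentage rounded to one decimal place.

Top = 234 + 15 = 249
Known eligible = 234 + 15 + 45 + 36 + 7 = 337
e = 337 / (337 + 156) = 337 / 493 = 0.6836
e × U = 0.6836 × 59 = 40.33
Denom = 337 + 40.33 = 377.33
RR4 = 249 / 377.33 = 0.6599

66.0%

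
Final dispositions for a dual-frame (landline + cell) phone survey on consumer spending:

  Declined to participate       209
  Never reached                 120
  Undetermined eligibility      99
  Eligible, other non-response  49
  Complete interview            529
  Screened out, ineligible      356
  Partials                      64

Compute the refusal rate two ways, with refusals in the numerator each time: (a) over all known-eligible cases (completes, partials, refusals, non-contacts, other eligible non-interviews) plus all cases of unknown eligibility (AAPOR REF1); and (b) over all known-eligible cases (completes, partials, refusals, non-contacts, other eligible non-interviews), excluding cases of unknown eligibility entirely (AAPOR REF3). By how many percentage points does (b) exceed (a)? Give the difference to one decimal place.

Numerator = 209
Base = 529 + 64 + 209 + 120 + 49 + 99 = 1070
REF1 = 209 / 1070 = 0.1953
Base = 529 + 64 + 209 + 120 + 49 = 971
REF3 = 209 / 971 = 0.2152
Difference = 21.52 − 19.53 = 1.99 percentage points

2.0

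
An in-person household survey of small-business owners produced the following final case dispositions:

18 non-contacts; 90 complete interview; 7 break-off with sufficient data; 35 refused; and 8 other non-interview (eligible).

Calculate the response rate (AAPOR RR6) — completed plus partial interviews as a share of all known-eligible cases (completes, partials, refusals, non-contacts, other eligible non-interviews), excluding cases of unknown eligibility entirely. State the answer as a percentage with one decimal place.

Num: 90 + 7 = 97
Denom: 90 + 7 + 35 + 18 + 8 = 158
RR6 = 97 / 158 = 0.6139

61.4%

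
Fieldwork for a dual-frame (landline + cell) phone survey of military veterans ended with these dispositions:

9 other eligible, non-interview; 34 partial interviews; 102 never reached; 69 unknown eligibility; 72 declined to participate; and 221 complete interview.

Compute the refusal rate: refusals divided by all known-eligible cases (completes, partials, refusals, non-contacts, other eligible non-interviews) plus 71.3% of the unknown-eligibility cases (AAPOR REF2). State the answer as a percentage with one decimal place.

Num: 72
Eligible (known): 221 + 34 + 72 + 102 + 9 = 438
Estimated eligible among unknowns: 0.7130 × 69 = 49.20
Denom: 438 + 49.20 = 487.20
REF2 = 72 / 487.20 = 0.1478

14.8%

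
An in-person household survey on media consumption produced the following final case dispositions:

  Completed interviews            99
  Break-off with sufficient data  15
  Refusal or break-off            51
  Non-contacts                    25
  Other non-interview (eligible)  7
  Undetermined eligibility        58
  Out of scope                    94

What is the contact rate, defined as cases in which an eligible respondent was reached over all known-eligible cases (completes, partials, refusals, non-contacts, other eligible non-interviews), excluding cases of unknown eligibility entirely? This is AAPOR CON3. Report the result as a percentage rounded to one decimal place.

Numerator → 99 + 15 + 51 + 7 = 172
Denominator → 99 + 15 + 51 + 25 + 7 = 197
CON3 = 172 / 197 = 0.8731

87.3%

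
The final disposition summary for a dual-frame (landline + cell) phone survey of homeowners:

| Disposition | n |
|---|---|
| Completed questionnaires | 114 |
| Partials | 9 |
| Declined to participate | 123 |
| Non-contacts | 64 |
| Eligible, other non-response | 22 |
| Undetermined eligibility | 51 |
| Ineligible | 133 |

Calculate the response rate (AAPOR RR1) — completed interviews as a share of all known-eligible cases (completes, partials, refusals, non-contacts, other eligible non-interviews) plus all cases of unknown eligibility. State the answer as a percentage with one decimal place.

29.8%

Top: 114
Denominator: 114 + 9 + 123 + 64 + 22 + 51 = 383
RR1 = 114 / 383 = 0.2977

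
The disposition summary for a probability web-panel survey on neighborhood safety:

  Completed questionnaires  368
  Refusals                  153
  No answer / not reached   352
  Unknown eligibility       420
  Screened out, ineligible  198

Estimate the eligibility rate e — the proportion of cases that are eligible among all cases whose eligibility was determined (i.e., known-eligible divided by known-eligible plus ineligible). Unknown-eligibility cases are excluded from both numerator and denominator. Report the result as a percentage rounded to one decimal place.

Eligible (known) = 368 + 153 + 352 = 873
e = 873 / (873 + 198) = 873 / 1071 = 0.8151

81.5%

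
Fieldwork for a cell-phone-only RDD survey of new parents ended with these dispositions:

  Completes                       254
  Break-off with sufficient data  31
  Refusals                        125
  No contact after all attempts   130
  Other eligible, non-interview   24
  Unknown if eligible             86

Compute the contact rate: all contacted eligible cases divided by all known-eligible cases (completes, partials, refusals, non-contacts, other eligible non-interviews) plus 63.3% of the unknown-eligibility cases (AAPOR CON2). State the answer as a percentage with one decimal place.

70.2%

Numerator → 254 + 31 + 125 + 24 = 434
Eligible (known) → 254 + 31 + 125 + 130 + 24 = 564
Eligible share of unknowns → 0.6330 × 86 = 54.44
Base → 564 + 54.44 = 618.44
CON2 = 434 / 618.44 = 0.7018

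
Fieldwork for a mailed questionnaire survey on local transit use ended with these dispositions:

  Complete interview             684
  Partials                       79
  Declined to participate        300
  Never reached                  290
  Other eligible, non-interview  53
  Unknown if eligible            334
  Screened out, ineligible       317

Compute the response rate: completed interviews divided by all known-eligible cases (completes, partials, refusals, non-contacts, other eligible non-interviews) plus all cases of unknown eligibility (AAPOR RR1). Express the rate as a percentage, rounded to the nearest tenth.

Numerator: 684
Denominator: 684 + 79 + 300 + 290 + 53 + 334 = 1740
RR1 = 684 / 1740 = 0.3931

39.3%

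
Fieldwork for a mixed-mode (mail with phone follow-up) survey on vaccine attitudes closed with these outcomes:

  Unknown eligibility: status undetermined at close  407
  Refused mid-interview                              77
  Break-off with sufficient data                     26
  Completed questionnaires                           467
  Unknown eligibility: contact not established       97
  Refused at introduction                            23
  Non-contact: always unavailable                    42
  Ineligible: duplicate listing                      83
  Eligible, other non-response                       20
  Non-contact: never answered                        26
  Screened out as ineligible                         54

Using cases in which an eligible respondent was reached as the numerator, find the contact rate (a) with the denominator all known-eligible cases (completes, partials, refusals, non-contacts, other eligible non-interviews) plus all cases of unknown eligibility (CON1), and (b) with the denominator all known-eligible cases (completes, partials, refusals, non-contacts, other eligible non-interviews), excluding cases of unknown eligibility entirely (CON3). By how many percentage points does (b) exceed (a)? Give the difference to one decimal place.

Refused = 23 + 77 = 100
Never reached = 26 + 42 = 68
Undetermined eligibility = 97 + 407 = 504
Not eligible = 54 + 83 = 137
Num: 467 + 26 + 100 + 20 = 613
Base: 467 + 26 + 100 + 68 + 20 + 504 = 1185
CON1 = 613 / 1185 = 0.5173
Base: 467 + 26 + 100 + 68 + 20 = 681
CON3 = 613 / 681 = 0.9001
Difference = 90.01 − 51.73 = 38.28 percentage points

38.3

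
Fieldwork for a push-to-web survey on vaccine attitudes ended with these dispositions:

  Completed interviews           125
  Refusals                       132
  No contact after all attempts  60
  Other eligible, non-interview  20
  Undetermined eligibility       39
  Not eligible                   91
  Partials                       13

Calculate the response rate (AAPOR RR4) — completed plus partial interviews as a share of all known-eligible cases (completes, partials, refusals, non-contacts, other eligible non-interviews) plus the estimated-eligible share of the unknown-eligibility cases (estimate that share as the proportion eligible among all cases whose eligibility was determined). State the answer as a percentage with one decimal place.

Num = 125 + 13 = 138
Known eligible = 125 + 13 + 132 + 60 + 20 = 350
e = 350 / (350 + 91) = 350 / 441 = 0.7937
Estimated eligible among unknowns = 0.7937 × 39 = 30.95
Denominator = 350 + 30.95 = 380.95
RR4 = 138 / 380.95 = 0.3623

36.2%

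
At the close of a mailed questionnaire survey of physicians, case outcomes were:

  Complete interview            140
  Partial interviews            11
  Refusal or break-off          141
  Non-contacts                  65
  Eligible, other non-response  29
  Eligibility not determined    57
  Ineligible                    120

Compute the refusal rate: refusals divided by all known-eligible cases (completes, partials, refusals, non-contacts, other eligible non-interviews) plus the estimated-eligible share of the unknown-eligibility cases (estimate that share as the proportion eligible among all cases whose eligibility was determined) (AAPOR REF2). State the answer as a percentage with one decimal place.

Top = 141
Eligible (known) = 140 + 11 + 141 + 65 + 29 = 386
e = 386 / (386 + 120) = 386 / 506 = 0.7628
Eligible share of unknowns = 0.7628 × 57 = 43.48
Denom = 386 + 43.48 = 429.48
REF2 = 141 / 429.48 = 0.3283

32.8%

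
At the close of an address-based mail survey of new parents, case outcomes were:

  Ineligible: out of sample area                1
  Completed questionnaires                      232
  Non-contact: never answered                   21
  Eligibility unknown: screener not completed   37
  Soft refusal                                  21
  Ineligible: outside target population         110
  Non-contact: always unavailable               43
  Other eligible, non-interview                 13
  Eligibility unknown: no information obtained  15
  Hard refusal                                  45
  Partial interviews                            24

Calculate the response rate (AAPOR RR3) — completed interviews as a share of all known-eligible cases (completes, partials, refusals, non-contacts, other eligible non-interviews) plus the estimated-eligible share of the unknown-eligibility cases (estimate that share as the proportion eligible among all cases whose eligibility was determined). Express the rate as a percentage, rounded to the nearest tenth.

52.8%

Refusal or break-off = 45 + 21 = 66
No answer / not reached = 21 + 43 = 64
Unknown if eligible = 37 + 15 = 52
Out of scope = 110 + 1 = 111
Num: 232
Determined eligible: 232 + 24 + 66 + 64 + 13 = 399
e = 399 / (399 + 111) = 399 / 510 = 0.7824
Estimated eligible among unknowns: 0.7824 × 52 = 40.68
Denominator: 399 + 40.68 = 439.68
RR3 = 232 / 439.68 = 0.5277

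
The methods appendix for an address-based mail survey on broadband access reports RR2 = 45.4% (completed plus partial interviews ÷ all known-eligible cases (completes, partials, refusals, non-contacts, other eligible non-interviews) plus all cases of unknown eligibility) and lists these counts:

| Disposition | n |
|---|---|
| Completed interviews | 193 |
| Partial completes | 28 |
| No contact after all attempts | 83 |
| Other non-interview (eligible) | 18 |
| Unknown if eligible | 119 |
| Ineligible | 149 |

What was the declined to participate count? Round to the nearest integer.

Numerator → 193 + 28 = 221
RR2 = 221 / D = 0.454
D = 221 / 0.454 = 486.8
Other denominator terms total 441
declined to participate = 486.8 − 441 ≈ 46

46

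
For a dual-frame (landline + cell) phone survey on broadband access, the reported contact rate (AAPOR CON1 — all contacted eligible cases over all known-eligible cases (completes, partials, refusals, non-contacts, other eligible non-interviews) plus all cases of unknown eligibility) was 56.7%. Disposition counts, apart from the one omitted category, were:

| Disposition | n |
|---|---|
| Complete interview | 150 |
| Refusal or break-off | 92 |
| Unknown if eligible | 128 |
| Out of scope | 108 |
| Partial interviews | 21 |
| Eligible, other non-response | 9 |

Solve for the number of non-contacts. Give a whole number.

Num = 150 + 21 + 92 + 9 = 272
CON1 = 272 / D = 0.567
D = 272 / 0.567 = 479.7
Remaining denominator categories sum to 400
non-contacts = 479.7 − 400 ≈ 80

80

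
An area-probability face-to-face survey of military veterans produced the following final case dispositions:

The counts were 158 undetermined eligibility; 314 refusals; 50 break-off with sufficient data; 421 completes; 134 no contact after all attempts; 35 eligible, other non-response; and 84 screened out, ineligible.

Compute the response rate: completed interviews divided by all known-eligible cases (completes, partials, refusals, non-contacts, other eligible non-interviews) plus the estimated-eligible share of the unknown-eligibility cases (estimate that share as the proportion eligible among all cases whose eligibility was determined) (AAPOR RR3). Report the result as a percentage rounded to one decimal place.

38.3%

Top → 421
Known eligible → 421 + 50 + 314 + 134 + 35 = 954
e = 954 / (954 + 84) = 954 / 1038 = 0.9191
Estimated eligible among unknowns → 0.9191 × 158 = 145.22
Base → 954 + 145.22 = 1099.22
RR3 = 421 / 1099.22 = 0.3830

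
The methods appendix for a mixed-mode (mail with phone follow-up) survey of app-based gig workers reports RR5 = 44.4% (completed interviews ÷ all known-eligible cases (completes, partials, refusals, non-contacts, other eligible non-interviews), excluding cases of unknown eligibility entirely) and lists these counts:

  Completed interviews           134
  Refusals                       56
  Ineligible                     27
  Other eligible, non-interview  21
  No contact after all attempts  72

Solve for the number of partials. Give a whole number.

19

RR5 = 134 / D = 0.444
D = 134 / 0.444 = 301.8
Rest of base = 283
partials = 301.8 − 283 ≈ 19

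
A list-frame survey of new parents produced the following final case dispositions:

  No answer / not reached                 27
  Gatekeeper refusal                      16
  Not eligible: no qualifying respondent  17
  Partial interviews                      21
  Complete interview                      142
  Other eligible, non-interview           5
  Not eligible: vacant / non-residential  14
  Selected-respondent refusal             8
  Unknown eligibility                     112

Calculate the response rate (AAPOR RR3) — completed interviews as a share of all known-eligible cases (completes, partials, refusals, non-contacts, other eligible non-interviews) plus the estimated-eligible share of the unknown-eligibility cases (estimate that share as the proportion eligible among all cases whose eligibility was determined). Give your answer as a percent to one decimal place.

Refusals = 16 + 8 = 24
Screened out, ineligible = 17 + 14 = 31
Numerator: 142
Known eligible: 142 + 21 + 24 + 27 + 5 = 219
e = 219 / (219 + 31) = 219 / 250 = 0.8760
Eligible share of unknowns: 0.8760 × 112 = 98.11
Denominator: 219 + 98.11 = 317.11
RR3 = 142 / 317.11 = 0.4478

44.8%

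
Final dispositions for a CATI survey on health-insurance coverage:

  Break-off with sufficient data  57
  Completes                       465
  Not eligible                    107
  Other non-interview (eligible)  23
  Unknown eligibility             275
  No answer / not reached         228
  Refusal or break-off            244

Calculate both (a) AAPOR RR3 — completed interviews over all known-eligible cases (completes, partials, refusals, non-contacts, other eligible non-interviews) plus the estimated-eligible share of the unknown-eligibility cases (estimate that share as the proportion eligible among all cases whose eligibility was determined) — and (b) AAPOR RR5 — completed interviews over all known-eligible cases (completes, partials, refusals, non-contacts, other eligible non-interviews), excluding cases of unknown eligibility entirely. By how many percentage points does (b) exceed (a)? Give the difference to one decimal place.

9.0

Num → 465
Determined eligible → 465 + 57 + 244 + 228 + 23 = 1017
e = 1017 / (1017 + 107) = 1017 / 1124 = 0.9048
e × U → 0.9048 × 275 = 248.82
Denom → 1017 + 248.82 = 1265.82
RR3 = 465 / 1265.82 = 0.3674
Denom → 465 + 57 + 244 + 228 + 23 = 1017
RR5 = 465 / 1017 = 0.4572
Difference = 45.72 − 36.74 = 8.98 percentage points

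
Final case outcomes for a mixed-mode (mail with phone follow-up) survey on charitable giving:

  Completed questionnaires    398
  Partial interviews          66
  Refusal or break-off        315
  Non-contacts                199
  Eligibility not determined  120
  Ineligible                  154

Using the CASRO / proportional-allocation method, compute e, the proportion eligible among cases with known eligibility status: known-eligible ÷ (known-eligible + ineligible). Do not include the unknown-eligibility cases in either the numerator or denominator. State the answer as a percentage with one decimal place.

86.4%

Known eligible → 398 + 66 + 315 + 199 = 978
e = 978 / (978 + 154) = 978 / 1132 = 0.8640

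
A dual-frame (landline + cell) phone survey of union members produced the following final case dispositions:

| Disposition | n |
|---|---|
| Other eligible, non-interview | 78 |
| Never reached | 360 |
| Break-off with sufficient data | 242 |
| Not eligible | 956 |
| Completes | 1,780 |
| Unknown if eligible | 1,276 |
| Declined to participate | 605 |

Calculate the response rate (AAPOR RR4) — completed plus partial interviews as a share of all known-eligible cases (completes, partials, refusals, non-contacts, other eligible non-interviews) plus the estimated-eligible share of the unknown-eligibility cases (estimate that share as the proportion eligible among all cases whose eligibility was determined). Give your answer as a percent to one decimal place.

50.1%

Top = 1780 + 242 = 2022
Eligible (known) = 1780 + 242 + 605 + 360 + 78 = 3065
e = 3065 / (3065 + 956) = 3065 / 4021 = 0.7622
e × U = 0.7622 × 1276 = 972.57
Denominator = 3065 + 972.57 = 4037.57
RR4 = 2022 / 4037.57 = 0.5008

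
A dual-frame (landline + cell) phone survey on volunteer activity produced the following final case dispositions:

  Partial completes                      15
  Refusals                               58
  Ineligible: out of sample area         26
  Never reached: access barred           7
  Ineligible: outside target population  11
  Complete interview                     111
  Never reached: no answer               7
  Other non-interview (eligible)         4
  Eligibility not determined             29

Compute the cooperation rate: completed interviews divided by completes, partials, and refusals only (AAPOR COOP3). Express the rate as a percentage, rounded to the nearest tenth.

No answer / not reached = 7 + 7 = 14
Ineligible = 11 + 26 = 37
Top = 111
Base = 111 + 15 + 58 = 184
COOP3 = 111 / 184 = 0.6033

60.3%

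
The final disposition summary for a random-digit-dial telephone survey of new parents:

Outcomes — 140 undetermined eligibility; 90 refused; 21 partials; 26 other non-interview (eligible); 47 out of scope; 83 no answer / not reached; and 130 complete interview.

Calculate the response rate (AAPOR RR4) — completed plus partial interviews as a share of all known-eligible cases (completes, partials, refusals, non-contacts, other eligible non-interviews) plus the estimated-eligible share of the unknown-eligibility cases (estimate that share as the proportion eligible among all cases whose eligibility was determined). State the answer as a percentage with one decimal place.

Numerator: 130 + 21 = 151
Known eligible: 130 + 21 + 90 + 83 + 26 = 350
e = 350 / (350 + 47) = 350 / 397 = 0.8816
Estimated eligible among unknowns: 0.8816 × 140 = 123.42
Base: 350 + 123.42 = 473.42
RR4 = 151 / 473.42 = 0.3190

31.9%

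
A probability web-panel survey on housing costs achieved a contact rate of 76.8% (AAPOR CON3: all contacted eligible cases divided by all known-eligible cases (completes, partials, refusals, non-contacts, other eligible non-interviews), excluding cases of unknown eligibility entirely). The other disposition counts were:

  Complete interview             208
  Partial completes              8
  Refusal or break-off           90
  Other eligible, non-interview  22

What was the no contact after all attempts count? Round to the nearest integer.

99

Top: 208 + 8 + 90 + 22 = 328
CON3 = 328 / D = 0.768
D = 328 / 0.768 = 427.1
Rest of base = 328
no contact after all attempts = 427.1 − 328 ≈ 99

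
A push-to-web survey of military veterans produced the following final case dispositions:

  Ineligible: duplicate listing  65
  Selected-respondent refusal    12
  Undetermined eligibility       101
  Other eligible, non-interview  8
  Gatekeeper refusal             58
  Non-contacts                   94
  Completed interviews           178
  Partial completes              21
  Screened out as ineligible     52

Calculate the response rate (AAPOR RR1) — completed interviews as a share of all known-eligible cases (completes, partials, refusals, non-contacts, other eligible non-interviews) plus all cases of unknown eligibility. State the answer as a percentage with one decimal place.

Refusals = 58 + 12 = 70
Not eligible = 52 + 65 = 117
Top → 178
Denominator → 178 + 21 + 70 + 94 + 8 + 101 = 472
RR1 = 178 / 472 = 0.3771

37.7%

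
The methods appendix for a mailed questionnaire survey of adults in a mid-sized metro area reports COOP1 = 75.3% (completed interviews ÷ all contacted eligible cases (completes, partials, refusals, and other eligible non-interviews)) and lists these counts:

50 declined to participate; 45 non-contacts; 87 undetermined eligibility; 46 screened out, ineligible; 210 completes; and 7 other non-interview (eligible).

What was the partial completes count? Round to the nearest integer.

COOP1 = 210 / D = 0.753
D = 210 / 0.753 = 278.9
Rest of base = 267
partial completes = 278.9 − 267 ≈ 12

12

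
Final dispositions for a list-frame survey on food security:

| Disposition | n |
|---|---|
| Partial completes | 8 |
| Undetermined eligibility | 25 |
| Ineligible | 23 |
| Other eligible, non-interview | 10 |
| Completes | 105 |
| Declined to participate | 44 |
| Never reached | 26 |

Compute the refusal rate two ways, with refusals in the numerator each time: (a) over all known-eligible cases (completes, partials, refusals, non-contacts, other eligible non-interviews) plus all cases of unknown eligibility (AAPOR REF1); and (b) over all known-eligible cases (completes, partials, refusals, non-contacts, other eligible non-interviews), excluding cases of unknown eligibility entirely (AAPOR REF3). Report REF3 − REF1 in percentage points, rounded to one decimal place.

Numerator: 44
Base: 105 + 8 + 44 + 26 + 10 + 25 = 218
REF1 = 44 / 218 = 0.2018
Base: 105 + 8 + 44 + 26 + 10 = 193
REF3 = 44 / 193 = 0.2280
Difference = 22.80 − 20.18 = 2.62 percentage points

2.6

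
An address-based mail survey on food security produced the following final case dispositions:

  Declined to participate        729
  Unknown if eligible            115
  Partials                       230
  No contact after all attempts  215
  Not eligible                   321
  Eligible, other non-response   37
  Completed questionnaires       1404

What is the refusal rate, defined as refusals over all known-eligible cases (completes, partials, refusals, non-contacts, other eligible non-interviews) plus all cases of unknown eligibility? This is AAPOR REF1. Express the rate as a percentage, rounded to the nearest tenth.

26.7%

Numerator: 729
Denominator: 1404 + 230 + 729 + 215 + 37 + 115 = 2730
REF1 = 729 / 2730 = 0.2670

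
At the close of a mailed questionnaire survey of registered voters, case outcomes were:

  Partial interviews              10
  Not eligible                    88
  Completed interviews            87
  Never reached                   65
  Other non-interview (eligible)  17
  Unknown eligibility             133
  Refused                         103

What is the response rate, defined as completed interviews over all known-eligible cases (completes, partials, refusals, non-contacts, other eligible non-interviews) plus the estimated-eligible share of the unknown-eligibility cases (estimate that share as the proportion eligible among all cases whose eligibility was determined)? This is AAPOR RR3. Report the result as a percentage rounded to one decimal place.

Top: 87
Eligible (known): 87 + 10 + 103 + 65 + 17 = 282
e = 282 / (282 + 88) = 282 / 370 = 0.7622
Estimated eligible among unknowns: 0.7622 × 133 = 101.37
Denom: 282 + 101.37 = 383.37
RR3 = 87 / 383.37 = 0.2269

22.7%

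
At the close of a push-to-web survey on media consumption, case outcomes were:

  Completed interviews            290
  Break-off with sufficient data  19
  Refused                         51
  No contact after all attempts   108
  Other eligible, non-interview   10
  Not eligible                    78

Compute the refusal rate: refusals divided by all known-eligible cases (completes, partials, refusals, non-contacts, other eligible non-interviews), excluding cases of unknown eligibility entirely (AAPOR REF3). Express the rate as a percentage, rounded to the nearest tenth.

Num: 51
Denom: 290 + 19 + 51 + 108 + 10 = 478
REF3 = 51 / 478 = 0.1067

10.7%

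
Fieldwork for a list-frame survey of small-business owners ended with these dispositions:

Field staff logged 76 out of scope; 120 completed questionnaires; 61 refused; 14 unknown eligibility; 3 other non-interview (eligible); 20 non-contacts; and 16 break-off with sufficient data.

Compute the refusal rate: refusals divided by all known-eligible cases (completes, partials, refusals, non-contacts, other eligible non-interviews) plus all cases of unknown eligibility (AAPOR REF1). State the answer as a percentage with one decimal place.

Num: 61
Denominator: 120 + 16 + 61 + 20 + 3 + 14 = 234
REF1 = 61 / 234 = 0.2607

26.1%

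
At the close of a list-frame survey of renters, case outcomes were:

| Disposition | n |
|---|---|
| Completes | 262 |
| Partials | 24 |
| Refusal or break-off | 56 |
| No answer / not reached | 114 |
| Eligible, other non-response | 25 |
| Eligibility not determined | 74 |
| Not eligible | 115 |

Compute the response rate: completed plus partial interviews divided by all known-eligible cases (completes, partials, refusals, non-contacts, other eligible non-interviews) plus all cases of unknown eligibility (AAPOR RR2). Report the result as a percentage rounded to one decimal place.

51.5%

Numerator = 262 + 24 = 286
Denominator = 262 + 24 + 56 + 114 + 25 + 74 = 555
RR2 = 286 / 555 = 0.5153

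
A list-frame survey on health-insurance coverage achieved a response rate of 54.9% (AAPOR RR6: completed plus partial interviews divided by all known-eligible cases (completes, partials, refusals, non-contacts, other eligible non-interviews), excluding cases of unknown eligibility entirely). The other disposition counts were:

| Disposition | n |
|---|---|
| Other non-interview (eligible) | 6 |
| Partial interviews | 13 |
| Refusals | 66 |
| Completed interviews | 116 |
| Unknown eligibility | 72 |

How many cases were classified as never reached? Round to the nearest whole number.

Top → 116 + 13 = 129
RR6 = 129 / D = 0.549
D = 129 / 0.549 = 235.0
Remaining denominator categories sum to 201
never reached = 235.0 − 201 ≈ 34

34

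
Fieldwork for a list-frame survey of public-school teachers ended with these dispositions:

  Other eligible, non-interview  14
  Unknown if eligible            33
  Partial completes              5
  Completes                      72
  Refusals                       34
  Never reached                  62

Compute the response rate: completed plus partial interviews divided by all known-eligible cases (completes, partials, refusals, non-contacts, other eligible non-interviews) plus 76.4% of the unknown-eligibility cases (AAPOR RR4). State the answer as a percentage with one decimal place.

36.3%

Numerator: 72 + 5 = 77
Known eligible: 72 + 5 + 34 + 62 + 14 = 187
Estimated eligible among unknowns: 0.7640 × 33 = 25.21
Denom: 187 + 25.21 = 212.21
RR4 = 77 / 212.21 = 0.3628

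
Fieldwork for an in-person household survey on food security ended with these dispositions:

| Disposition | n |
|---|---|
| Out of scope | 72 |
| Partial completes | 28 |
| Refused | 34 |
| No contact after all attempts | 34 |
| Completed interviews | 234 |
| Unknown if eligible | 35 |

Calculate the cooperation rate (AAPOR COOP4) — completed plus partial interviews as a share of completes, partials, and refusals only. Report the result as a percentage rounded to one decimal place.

88.5%

Num: 234 + 28 = 262
Denom: 234 + 28 + 34 = 296
COOP4 = 262 / 296 = 0.8851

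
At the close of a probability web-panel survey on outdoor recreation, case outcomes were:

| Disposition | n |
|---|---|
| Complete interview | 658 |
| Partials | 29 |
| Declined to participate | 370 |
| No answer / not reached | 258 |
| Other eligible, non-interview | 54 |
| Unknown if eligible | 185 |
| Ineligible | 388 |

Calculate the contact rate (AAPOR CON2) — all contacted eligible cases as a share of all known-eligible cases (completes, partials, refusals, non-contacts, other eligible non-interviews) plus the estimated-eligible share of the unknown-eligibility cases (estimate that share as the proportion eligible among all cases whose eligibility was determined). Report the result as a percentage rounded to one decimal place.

73.4%

Numerator: 658 + 29 + 370 + 54 = 1111
Determined eligible: 658 + 29 + 370 + 258 + 54 = 1369
e = 1369 / (1369 + 388) = 1369 / 1757 = 0.7792
Eligible share of unknowns: 0.7792 × 185 = 144.15
Denominator: 1369 + 144.15 = 1513.15
CON2 = 1111 / 1513.15 = 0.7342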